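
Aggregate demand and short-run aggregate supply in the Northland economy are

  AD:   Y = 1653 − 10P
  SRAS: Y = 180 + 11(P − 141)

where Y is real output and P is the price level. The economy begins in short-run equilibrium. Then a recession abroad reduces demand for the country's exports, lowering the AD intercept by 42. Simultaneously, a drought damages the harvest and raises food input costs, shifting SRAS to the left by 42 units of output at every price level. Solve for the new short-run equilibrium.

P = 144, Y = 171

After both shocks: AD is Y = 1611 − 10P and SRAS is Y = 11P − 1413.
Setting them equal: 3024 = 21P, so P = 144.
Y = 1611 − 10·144 = 171.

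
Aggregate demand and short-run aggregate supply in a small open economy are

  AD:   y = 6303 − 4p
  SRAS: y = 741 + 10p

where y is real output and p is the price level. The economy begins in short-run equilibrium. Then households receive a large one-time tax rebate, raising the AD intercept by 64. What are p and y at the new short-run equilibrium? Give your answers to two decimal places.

p = 401.86, y = 4759.57

This is a positive demand shock: AD shifts right.
New AD: y = 6367 − 4p.
Set AD = SRAS: 6367 − 4p = 741 + 10p, so 5626 = 14p and p = 401.86.
Substituting into AD, y = 4759.57.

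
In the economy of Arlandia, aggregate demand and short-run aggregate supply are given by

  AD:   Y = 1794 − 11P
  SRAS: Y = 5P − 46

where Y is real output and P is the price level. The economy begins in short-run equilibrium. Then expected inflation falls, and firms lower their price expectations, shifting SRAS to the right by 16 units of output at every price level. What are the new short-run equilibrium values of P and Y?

This is a positive supply shock: SRAS shifts right.
New SRAS: Y = 5P − 30.
Set AD = SRAS: 1794 − 11P = 5P − 30, so 1824 = 16P and P = 114.
Y = 1794 − 11·114 = 540.

P = 114, Y = 540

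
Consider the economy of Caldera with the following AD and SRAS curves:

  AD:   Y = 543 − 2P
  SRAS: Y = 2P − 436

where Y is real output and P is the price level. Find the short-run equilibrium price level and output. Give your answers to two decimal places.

Set AD = SRAS: 543 − 2P = 2P − 436, so 979 = 4P and P = 244.75.
Substituting into AD, Y = 543 − 2P = 53.50.

P = 244.75, Y = 53.50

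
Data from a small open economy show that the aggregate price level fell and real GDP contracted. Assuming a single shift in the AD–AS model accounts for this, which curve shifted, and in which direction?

P fell and Y fell. An AD shift moves P and Y in the same direction; an SRAS shift moves them in opposite directions.
Here P and Y moved in the same direction, so the AD curve shifted.
Since Y fell, AD shifted left.

AD shifted left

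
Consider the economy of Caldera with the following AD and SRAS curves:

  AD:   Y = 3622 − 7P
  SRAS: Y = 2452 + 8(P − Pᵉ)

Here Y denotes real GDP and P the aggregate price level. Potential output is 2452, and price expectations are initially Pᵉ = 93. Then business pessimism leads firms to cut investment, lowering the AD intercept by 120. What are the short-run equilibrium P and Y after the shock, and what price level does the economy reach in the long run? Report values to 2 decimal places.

AD shifts left: new AD is Y = 3502 − 7P. With Pᵉ = 93, SRAS is Y = 1708 + 8P.
Short run: 3502 − 7P = 1708 + 8P gives 1794 = 15P, so P = 119.60 and Y = 3502 − 7P = 2664.80.
Y = 2664.80 is above potential 2452; expectations adjust and SRAS shifts left until Y = 2452.
Long run: on the new AD curve, 2452 = 3502 − 7P gives P = 150.00.

Short run: P = 119.60, Y = 2664.80. Long run: P = 150.00.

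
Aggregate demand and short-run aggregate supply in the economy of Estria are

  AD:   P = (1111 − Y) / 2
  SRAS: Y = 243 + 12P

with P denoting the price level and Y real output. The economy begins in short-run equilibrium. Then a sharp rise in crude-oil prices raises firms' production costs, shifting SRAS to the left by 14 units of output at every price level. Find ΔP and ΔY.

This is a negative supply shock: SRAS shifts left.
New SRAS: Y = 229 + 12P.
Set AD = SRAS: 1111 − 2P = 229 + 12P, so 882 = 14P and P = 63.
Y = 1111 − 2·63 = 985.
Initially P = 62, Y = 987, so ΔP = +1 and ΔY = -2.

ΔP = +1, ΔY = -2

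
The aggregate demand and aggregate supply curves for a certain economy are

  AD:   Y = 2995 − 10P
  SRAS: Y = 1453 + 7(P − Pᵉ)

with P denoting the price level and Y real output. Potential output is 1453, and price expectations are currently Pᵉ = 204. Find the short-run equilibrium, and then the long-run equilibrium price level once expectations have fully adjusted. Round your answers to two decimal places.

Short run: P = 174.71, Y = 1247.94. Long run: P = 154.20.

Short run: with Pᵉ = 204, SRAS is Y = 25 + 7P. Setting AD = SRAS gives 2970 = 17P, so P = 174.71 and Y = 2995 − 10P = 1247.94.
Output 1247.94 is below potential 1453, so over time expected prices fall and SRAS shifts right until Y returns to 1453.
Long run: Y = 1453 on the AD curve gives 1453 = 2995 − 10P, so P = 154.20.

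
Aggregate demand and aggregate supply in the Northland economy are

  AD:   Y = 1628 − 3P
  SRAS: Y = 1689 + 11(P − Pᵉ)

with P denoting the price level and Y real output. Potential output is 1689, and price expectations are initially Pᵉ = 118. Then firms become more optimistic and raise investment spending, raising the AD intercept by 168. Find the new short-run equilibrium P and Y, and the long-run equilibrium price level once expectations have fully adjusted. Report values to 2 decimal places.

Short run: P = 100.36, Y = 1494.93. Long run: P = 35.67.

AD shifts right: new AD is Y = 1796 − 3P. With Pᵉ = 118, SRAS is Y = 391 + 11P.
Short run: 1796 − 3P = 391 + 11P gives 1405 = 14P, so P = 100.36 and Y = 1796 − 3P = 1494.93.
Y = 1494.93 is below potential 1689; expectations adjust and SRAS shifts right until Y = 1689.
Long run: on the new AD curve, 1689 = 1796 − 3P gives P = 35.67.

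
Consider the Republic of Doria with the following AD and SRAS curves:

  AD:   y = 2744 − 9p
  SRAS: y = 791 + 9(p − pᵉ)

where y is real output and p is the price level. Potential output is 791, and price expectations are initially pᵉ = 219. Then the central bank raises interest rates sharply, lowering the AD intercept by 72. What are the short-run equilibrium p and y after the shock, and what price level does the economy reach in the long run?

Short run: p = 214, y = 746. Long run: p = 209.

AD shifts left: new AD is y = 2672 − 9p. With pᵉ = 219, SRAS is y = 9p − 1180.
Short run: 2672 − 9p = 9p − 1180 gives 3852 = 18p, so p = 214 and y = 2672 − 9·214 = 746.
y = 746 is below potential 791; expectations adjust and SRAS shifts right until y = 791.
Long run: on the new AD curve, 791 = 2672 − 9p gives p = 209.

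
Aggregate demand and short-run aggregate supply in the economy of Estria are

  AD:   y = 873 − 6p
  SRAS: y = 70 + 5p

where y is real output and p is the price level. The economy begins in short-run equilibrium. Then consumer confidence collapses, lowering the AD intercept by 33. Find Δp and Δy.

Δp = -3, Δy = -15

This is a negative demand shock: AD shifts left.
New AD: y = 840 − 6p.
Set AD = SRAS: 840 − 6p = 70 + 5p, so 770 = 11p and p = 70.
y = 840 − 6·70 = 420.
Initially p = 73, y = 435, so Δp = -3 and Δy = -15.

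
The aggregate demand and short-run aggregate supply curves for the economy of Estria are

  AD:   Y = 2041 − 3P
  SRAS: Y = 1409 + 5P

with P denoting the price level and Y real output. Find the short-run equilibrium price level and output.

Set AD = SRAS: 2041 − 3P = 1409 + 5P, so 632 = 8P and P = 79.
Then Y = 2041 − 3·79 = 1804.

P = 79, Y = 1804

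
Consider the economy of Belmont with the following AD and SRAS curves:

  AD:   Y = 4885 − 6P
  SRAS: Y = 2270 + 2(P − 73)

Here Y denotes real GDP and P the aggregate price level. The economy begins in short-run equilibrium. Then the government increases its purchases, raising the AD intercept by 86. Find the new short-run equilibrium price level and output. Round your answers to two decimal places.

P = 355.88, Y = 2835.75

This is a positive demand shock: AD shifts right.
New AD: Y = 4971 − 6P.
SRAS can be written Y = 2124 + 2P.
Set AD = SRAS: 4971 − 6P = 2124 + 2P, so 2847 = 8P and P = 355.88.
Substituting into AD, Y = 2835.75.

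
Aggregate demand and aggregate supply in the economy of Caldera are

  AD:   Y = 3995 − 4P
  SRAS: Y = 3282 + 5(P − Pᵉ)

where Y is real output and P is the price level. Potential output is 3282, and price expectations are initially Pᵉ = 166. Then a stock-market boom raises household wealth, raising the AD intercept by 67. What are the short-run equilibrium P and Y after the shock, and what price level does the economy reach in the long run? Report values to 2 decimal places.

Short run: P = 178.89, Y = 3346.44. Long run: P = 195.00.

AD shifts right: new AD is Y = 4062 − 4P. With Pᵉ = 166, SRAS is Y = 2452 + 5P.
Short run: 4062 − 4P = 2452 + 5P gives 1610 = 9P, so P = 178.89 and Y = 4062 − 4P = 3346.44.
Y = 3346.44 is above potential 3282; expectations adjust and SRAS shifts left until Y = 3282.
Long run: on the new AD curve, 3282 = 4062 − 4P gives P = 195.00.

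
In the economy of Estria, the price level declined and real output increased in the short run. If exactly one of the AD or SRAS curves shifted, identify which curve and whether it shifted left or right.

SRAS shifted right

P fell and Y rose. An AD shift moves P and Y in the same direction; an SRAS shift moves them in opposite directions.
Here P and Y moved in opposite directions, so the SRAS curve shifted.
Since Y rose, SRAS shifted right.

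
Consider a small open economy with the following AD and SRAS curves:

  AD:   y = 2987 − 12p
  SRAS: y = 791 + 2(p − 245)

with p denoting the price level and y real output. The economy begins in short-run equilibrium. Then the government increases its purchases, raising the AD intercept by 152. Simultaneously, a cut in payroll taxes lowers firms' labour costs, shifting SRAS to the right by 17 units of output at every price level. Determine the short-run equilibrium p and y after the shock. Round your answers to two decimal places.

After both shocks: AD is y = 3139 − 12p and SRAS is y = 318 + 2p.
Setting them equal: 2821 = 14p, so p = 201.50.
Substituting into AD, y = 721.00.

p = 201.50, y = 721.00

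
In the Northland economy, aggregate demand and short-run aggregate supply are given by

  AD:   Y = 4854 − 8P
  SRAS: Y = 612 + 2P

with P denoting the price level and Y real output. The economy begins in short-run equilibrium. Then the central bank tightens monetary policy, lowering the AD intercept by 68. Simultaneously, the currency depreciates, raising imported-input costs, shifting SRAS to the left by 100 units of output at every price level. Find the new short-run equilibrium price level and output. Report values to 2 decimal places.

P = 427.40, Y = 1366.80

After both shocks: AD is Y = 4786 − 8P and SRAS is Y = 512 + 2P.
Setting them equal: 4274 = 10P, so P = 427.40.
Substituting into AD, Y = 1366.80.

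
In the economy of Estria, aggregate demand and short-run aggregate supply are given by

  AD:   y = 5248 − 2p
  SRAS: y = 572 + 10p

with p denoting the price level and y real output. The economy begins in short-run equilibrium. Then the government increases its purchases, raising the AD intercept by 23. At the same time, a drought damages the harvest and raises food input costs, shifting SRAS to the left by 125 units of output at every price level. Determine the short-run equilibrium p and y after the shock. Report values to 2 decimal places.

p = 402.00, y = 4467.00

After both shocks: AD is y = 5271 − 2p and SRAS is y = 447 + 10p.
Setting them equal: 4824 = 12p, so p = 402.00.
Substituting into AD, y = 4467.00.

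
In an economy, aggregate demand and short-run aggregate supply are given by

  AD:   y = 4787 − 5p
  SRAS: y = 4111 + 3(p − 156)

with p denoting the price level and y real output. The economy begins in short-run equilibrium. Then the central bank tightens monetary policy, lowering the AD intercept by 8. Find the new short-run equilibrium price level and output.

p = 142, y = 4069

This is a negative demand shock: AD shifts left.
New AD: y = 4779 − 5p.
SRAS can be written y = 3643 + 3p.
Set AD = SRAS: 4779 − 5p = 3643 + 3p, so 1136 = 8p and p = 142.
y = 4779 − 5·142 = 4069.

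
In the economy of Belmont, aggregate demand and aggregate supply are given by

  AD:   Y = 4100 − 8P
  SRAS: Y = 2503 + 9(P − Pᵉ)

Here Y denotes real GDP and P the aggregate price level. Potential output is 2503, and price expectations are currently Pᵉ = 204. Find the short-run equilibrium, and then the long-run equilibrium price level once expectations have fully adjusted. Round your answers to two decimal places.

Short run: with Pᵉ = 204, SRAS is Y = 667 + 9P. Setting AD = SRAS gives 3433 = 17P, so P = 201.94 and Y = 4100 − 8P = 2484.47.
Output 2484.47 is below potential 2503, so over time expected prices fall and SRAS shifts right until Y returns to 2503.
Long run: Y = 2503 on the AD curve gives 2503 = 4100 − 8P, so P = 199.63.

Short run: P = 201.94, Y = 2484.47. Long run: P = 199.63.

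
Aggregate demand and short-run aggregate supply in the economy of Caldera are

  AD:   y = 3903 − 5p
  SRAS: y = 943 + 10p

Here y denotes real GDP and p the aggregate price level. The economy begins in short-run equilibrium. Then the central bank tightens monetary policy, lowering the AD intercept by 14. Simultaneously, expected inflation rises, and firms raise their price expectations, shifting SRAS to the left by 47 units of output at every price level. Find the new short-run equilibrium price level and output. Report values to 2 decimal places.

After both shocks: AD is y = 3889 − 5p and SRAS is y = 896 + 10p.
Setting them equal: 2993 = 15p, so p = 199.53.
Substituting into AD, y = 2891.33.

p = 199.53, y = 2891.33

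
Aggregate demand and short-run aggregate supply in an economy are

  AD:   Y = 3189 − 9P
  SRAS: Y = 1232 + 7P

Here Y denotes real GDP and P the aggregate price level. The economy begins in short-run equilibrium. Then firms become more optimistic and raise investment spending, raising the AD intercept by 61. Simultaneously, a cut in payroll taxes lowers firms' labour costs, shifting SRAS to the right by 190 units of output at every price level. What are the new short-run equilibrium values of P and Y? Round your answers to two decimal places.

After both shocks: AD is Y = 3250 − 9P and SRAS is Y = 1422 + 7P.
Setting them equal: 1828 = 16P, so P = 114.25.
Substituting into AD, Y = 2221.75.

P = 114.25, Y = 2221.75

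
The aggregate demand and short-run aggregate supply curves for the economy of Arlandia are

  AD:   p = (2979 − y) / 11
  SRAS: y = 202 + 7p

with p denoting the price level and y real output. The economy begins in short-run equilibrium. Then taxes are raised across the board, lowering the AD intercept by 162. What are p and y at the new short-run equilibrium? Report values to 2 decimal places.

This is a negative demand shock: AD shifts left.
New AD: y = 2817 − 11p.
Set AD = SRAS: 2817 − 11p = 202 + 7p, so 2615 = 18p and p = 145.28.
Substituting into AD, y = 1218.94.

p = 145.28, y = 1218.94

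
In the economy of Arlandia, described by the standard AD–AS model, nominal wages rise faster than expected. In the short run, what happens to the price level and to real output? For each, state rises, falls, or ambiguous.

This is an adverse supply shock: SRAS shifts left.
Moving along the downward-sloping AD curve, P rises and Y falls.

Price level: rises; output: falls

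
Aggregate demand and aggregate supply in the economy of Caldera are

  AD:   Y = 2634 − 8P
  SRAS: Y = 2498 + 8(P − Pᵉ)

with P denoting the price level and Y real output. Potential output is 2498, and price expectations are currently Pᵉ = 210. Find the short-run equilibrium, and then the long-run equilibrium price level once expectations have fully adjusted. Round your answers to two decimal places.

Short run: P = 113.50, Y = 1726.00. Long run: P = 17.00.

Short run: with Pᵉ = 210, SRAS is Y = 818 + 8P. Setting AD = SRAS gives 1816 = 16P, so P = 113.50 and Y = 2634 − 8P = 1726.00.
Output 1726.00 is below potential 2498, so over time expected prices fall and SRAS shifts right until Y returns to 2498.
Long run: Y = 2498 on the AD curve gives 2498 = 2634 − 8P, so P = 17.00.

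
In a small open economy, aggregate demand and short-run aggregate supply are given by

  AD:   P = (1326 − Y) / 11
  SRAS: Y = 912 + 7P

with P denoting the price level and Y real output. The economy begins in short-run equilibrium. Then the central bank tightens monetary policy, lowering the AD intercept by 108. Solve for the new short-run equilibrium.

This is a negative demand shock: AD shifts left.
New AD: Y = 1218 − 11P.
Set AD = SRAS: 1218 − 11P = 912 + 7P, so 306 = 18P and P = 17.
Y = 1218 − 11·17 = 1031.

P = 17, Y = 1031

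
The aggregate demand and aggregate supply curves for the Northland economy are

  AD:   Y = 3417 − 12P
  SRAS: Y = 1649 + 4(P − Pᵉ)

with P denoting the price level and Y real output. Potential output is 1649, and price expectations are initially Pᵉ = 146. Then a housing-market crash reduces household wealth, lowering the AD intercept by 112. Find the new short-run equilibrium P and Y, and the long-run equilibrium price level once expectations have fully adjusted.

Short run: P = 140, Y = 1625. Long run: P = 138.

AD shifts left: new AD is Y = 3305 − 12P. With Pᵉ = 146, SRAS is Y = 1065 + 4P.
Short run: 3305 − 12P = 1065 + 4P gives 2240 = 16P, so P = 140 and Y = 3305 − 12·140 = 1625.
Y = 1625 is below potential 1649; expectations adjust and SRAS shifts right until Y = 1649.
Long run: on the new AD curve, 1649 = 3305 − 12P gives P = 138.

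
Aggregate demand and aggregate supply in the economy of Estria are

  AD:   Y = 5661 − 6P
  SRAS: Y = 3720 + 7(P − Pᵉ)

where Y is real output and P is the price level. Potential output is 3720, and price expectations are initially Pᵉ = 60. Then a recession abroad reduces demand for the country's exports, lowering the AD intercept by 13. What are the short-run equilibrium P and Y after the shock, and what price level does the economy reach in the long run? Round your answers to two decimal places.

AD shifts left: new AD is Y = 5648 − 6P. With Pᵉ = 60, SRAS is Y = 3300 + 7P.
Short run: 5648 − 6P = 3300 + 7P gives 2348 = 13P, so P = 180.62 and Y = 5648 − 6P = 4564.31.
Y = 4564.31 is above potential 3720; expectations adjust and SRAS shifts left until Y = 3720.
Long run: on the new AD curve, 3720 = 5648 − 6P gives P = 321.33.

Short run: P = 180.62, Y = 4564.31. Long run: P = 321.33.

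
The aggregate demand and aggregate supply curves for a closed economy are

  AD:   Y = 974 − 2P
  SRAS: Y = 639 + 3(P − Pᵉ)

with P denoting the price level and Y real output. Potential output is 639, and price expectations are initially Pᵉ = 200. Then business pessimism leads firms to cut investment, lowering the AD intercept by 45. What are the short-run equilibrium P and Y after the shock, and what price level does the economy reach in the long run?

AD shifts left: new AD is Y = 929 − 2P. With Pᵉ = 200, SRAS is Y = 39 + 3P.
Short run: 929 − 2P = 39 + 3P gives 890 = 5P, so P = 178 and Y = 929 − 2·178 = 573.
Y = 573 is below potential 639; expectations adjust and SRAS shifts right until Y = 639.
Long run: on the new AD curve, 639 = 929 − 2P gives P = 145.

Short run: P = 178, Y = 573. Long run: P = 145.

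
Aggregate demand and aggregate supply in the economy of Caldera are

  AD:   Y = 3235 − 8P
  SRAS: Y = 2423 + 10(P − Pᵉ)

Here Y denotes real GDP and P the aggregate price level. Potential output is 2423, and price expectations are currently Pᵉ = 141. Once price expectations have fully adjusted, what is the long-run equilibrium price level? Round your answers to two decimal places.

Short run: with Pᵉ = 141, SRAS is Y = 1013 + 10P. Setting AD = SRAS gives 2222 = 18P, so P = 123.44 and Y = 3235 − 8P = 2247.44.
Output 2247.44 is below potential 2423, so over time expected prices fall and SRAS shifts right until Y returns to 2423.
Long run: Y = 2423 on the AD curve gives 2423 = 3235 − 8P, so P = 101.50.

Long-run P = 101.50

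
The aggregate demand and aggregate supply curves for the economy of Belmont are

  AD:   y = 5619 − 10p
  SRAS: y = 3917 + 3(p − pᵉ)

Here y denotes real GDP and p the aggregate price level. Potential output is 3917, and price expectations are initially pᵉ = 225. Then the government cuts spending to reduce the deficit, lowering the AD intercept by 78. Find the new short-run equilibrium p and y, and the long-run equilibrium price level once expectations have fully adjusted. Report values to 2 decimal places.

AD shifts left: new AD is y = 5541 − 10p. With pᵉ = 225, SRAS is y = 3242 + 3p.
Short run: 5541 − 10p = 3242 + 3p gives 2299 = 13p, so p = 176.85 and y = 5541 − 10p = 3772.54.
y = 3772.54 is below potential 3917; expectations adjust and SRAS shifts right until y = 3917.
Long run: on the new AD curve, 3917 = 5541 − 10p gives p = 162.40.

Short run: p = 176.85, y = 3772.54. Long run: p = 162.40.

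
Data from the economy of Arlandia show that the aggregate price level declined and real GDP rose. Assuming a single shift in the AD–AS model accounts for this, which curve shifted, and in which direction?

P fell and Y rose. An AD shift moves P and Y in the same direction; an SRAS shift moves them in opposite directions.
Here P and Y moved in opposite directions, so the SRAS curve shifted.
Since Y rose, SRAS shifted right.

SRAS shifted right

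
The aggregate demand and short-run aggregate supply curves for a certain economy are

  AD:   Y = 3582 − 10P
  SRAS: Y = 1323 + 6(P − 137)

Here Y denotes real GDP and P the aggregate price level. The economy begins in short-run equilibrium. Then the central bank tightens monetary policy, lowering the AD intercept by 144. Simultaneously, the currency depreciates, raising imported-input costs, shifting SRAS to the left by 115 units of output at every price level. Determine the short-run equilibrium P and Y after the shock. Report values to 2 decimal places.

P = 190.75, Y = 1530.50

After both shocks: AD is Y = 3438 − 10P and SRAS is Y = 386 + 6P.
Setting them equal: 3052 = 16P, so P = 190.75.
Substituting into AD, Y = 1530.50.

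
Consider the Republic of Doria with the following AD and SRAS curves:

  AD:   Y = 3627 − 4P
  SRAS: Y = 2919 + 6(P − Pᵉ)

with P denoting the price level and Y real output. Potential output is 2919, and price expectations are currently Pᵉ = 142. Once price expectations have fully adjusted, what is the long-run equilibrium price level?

Long-run P = 177

Short run: with Pᵉ = 142, SRAS is Y = 2067 + 6P. Setting AD = SRAS gives 1560 = 10P, so P = 156 and Y = 3627 − 4·156 = 3003.
Output 3003 is above potential 2919, so over time expected prices rise and SRAS shifts left until Y returns to 2919.
Long run: Y = 2919 on the AD curve gives 2919 = 3627 − 4P, so P = 177.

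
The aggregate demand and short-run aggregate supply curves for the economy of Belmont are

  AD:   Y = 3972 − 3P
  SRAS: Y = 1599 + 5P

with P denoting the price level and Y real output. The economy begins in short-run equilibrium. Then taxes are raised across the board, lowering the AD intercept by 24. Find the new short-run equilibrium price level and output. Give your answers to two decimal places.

This is a negative demand shock: AD shifts left.
New AD: Y = 3948 − 3P.
Set AD = SRAS: 3948 − 3P = 1599 + 5P, so 2349 = 8P and P = 293.63.
Substituting into AD, Y = 3067.13.

P = 293.63, Y = 3067.13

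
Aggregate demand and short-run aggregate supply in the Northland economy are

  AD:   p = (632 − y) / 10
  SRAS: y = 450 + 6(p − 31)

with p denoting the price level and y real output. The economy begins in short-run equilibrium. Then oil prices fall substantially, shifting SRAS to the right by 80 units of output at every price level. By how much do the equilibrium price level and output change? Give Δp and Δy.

Δp = -5, Δy = +50

This is a positive supply shock: SRAS shifts right.
New SRAS: y = 344 + 6p.
Set AD = SRAS: 632 − 10p = 344 + 6p, so 288 = 16p and p = 18.
y = 632 − 10·18 = 452.
Initially p = 23, y = 402, so Δp = -5 and Δy = +50.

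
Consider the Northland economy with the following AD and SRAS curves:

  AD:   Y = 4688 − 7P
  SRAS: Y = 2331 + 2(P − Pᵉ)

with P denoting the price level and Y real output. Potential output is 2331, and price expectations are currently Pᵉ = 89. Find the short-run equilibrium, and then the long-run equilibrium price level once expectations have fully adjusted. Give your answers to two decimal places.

Short run: P = 281.67, Y = 2716.33. Long run: P = 336.71.

Short run: with Pᵉ = 89, SRAS is Y = 2153 + 2P. Setting AD = SRAS gives 2535 = 9P, so P = 281.67 and Y = 4688 − 7P = 2716.33.
Output 2716.33 is above potential 2331, so over time expected prices rise and SRAS shifts left until Y returns to 2331.
Long run: Y = 2331 on the AD curve gives 2331 = 4688 − 7P, so P = 336.71.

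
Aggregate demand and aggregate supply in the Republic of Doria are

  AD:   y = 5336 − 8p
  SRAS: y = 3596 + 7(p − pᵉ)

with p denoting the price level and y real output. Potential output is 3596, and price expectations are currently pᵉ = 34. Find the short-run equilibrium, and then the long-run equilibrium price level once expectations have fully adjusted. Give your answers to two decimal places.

Short run: with pᵉ = 34, SRAS is y = 3358 + 7p. Setting AD = SRAS gives 1978 = 15p, so p = 131.87 and y = 5336 − 8p = 4281.07.
Output 4281.07 is above potential 3596, so over time expected prices rise and SRAS shifts left until y returns to 3596.
Long run: y = 3596 on the AD curve gives 3596 = 5336 − 8p, so p = 217.50.

Short run: p = 131.87, y = 4281.07. Long run: p = 217.50.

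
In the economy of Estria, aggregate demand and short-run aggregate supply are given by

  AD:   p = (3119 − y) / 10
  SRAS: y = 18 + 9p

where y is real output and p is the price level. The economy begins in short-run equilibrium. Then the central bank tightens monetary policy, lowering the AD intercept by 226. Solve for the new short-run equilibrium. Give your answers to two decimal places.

p = 151.32, y = 1379.84

This is a negative demand shock: AD shifts left.
New AD: y = 2893 − 10p.
Set AD = SRAS: 2893 − 10p = 18 + 9p, so 2875 = 19p and p = 151.32.
Substituting into AD, y = 1379.84.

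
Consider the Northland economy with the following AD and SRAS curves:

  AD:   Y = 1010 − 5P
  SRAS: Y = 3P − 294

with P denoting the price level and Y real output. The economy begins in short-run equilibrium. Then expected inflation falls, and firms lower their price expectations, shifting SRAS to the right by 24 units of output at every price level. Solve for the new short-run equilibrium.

P = 160, Y = 210

This is a positive supply shock: SRAS shifts right.
New SRAS: Y = 3P − 270.
Set AD = SRAS: 1010 − 5P = 3P − 270, so 1280 = 8P and P = 160.
Y = 1010 − 5·160 = 210.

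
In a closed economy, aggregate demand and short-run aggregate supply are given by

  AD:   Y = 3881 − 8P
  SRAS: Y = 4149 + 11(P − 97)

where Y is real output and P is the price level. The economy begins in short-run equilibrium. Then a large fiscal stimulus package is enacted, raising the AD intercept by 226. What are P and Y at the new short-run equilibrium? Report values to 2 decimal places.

This is a positive demand shock: AD shifts right.
New AD: Y = 4107 − 8P.
SRAS can be written Y = 3082 + 11P.
Set AD = SRAS: 4107 − 8P = 3082 + 11P, so 1025 = 19P and P = 53.95.
Substituting into AD, Y = 3675.42.

P = 53.95, Y = 3675.42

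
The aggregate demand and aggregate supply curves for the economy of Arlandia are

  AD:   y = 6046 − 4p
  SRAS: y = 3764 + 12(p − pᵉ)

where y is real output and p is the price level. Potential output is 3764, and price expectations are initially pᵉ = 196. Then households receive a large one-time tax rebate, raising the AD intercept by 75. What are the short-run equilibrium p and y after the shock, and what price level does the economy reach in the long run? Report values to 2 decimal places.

Short run: p = 294.31, y = 4943.75. Long run: p = 589.25.

AD shifts right: new AD is y = 6121 − 4p. With pᵉ = 196, SRAS is y = 1412 + 12p.
Short run: 6121 − 4p = 1412 + 12p gives 4709 = 16p, so p = 294.31 and y = 6121 − 4p = 4943.75.
y = 4943.75 is above potential 3764; expectations adjust and SRAS shifts left until y = 3764.
Long run: on the new AD curve, 3764 = 6121 − 4p gives p = 589.25.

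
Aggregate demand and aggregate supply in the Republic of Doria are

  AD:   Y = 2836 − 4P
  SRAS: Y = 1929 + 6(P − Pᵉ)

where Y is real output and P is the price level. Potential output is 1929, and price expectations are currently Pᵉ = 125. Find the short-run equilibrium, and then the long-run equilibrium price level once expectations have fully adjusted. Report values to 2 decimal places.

Short run: with Pᵉ = 125, SRAS is Y = 1179 + 6P. Setting AD = SRAS gives 1657 = 10P, so P = 165.70 and Y = 2836 − 4P = 2173.20.
Output 2173.20 is above potential 1929, so over time expected prices rise and SRAS shifts left until Y returns to 1929.
Long run: Y = 1929 on the AD curve gives 1929 = 2836 − 4P, so P = 226.75.

Short run: P = 165.70, Y = 2173.20. Long run: P = 226.75.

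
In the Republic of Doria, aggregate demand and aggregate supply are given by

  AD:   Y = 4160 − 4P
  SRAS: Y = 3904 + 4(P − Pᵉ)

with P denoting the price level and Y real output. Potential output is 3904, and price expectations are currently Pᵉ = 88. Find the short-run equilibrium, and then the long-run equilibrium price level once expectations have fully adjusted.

Short run: with Pᵉ = 88, SRAS is Y = 3552 + 4P. Setting AD = SRAS gives 608 = 8P, so P = 76 and Y = 4160 − 4·76 = 3856.
Output 3856 is below potential 3904, so over time expected prices fall and SRAS shifts right until Y returns to 3904.
Long run: Y = 3904 on the AD curve gives 3904 = 4160 − 4P, so P = 64.

Short run: P = 76, Y = 3856. Long run: P = 64.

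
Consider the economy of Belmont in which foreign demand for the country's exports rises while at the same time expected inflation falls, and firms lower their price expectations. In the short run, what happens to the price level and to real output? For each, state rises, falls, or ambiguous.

The first event is a positive demand shock: AD shifts right, which by itself pushes P up and Y up.
The second is a favourable supply shock: SRAS shifts right, which by itself pushes P down and Y up.
The two shocks push P in opposite directions, so the effect on P is ambiguous. Both shocks push Y up, so Y rises.

Price level: ambiguous; output: rises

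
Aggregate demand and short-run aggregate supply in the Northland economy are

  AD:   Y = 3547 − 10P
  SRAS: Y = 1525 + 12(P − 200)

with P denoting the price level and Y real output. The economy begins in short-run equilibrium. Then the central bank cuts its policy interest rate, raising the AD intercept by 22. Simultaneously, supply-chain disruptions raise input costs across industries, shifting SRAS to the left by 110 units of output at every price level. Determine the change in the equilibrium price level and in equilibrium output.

ΔP = +6, ΔY = -38

After both shocks: AD is Y = 3569 − 10P and SRAS is Y = 12P − 985.
Setting them equal: 4554 = 22P, so P = 207.
Y = 3569 − 10·207 = 1499.
Initially P = 201, Y = 1537, so ΔP = +6 and ΔY = -38.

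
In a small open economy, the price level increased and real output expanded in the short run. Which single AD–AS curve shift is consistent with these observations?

AD shifted right

P rose and Y rose. An AD shift moves P and Y in the same direction; an SRAS shift moves them in opposite directions.
Here P and Y moved in the same direction, so the AD curve shifted.
Since Y rose, AD shifted right.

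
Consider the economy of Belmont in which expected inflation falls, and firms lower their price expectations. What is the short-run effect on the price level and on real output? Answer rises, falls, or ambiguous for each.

This is a favourable supply shock: SRAS shifts right.
Moving along the downward-sloping AD curve, P falls and Y rises.

Price level: falls; output: rises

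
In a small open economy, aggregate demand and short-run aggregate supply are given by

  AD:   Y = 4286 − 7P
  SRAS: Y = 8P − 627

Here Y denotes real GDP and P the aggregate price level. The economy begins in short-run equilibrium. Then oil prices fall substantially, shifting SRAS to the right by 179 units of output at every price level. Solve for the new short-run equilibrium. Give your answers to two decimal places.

This is a positive supply shock: SRAS shifts right.
New SRAS: Y = 8P − 448.
Set AD = SRAS: 4286 − 7P = 8P − 448, so 4734 = 15P and P = 315.60.
Substituting into AD, Y = 2076.80.

P = 315.60, Y = 2076.80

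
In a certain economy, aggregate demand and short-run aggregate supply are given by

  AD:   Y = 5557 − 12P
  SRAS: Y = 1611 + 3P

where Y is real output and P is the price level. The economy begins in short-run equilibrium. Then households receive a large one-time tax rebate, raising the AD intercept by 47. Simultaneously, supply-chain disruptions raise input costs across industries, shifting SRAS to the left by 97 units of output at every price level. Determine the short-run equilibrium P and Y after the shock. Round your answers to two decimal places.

P = 272.67, Y = 2332.00

After both shocks: AD is Y = 5604 − 12P and SRAS is Y = 1514 + 3P.
Setting them equal: 4090 = 15P, so P = 272.67.
Substituting into AD, Y = 2332.00.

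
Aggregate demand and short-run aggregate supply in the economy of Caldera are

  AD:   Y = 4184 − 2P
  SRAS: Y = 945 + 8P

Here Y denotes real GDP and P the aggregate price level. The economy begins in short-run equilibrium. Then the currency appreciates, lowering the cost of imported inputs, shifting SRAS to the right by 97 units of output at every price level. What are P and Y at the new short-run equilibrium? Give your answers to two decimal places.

This is a positive supply shock: SRAS shifts right.
New SRAS: Y = 1042 + 8P.
Set AD = SRAS: 4184 − 2P = 1042 + 8P, so 3142 = 10P and P = 314.20.
Substituting into AD, Y = 3555.60.

P = 314.20, Y = 3555.60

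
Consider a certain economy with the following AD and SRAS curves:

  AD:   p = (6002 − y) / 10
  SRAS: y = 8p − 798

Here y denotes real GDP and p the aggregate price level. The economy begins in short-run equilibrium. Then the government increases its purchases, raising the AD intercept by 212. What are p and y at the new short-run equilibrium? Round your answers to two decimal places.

p = 389.56, y = 2318.44

This is a positive demand shock: AD shifts right.
New AD: y = 6214 − 10p.
Set AD = SRAS: 6214 − 10p = 8p − 798, so 7012 = 18p and p = 389.56.
Substituting into AD, y = 2318.44.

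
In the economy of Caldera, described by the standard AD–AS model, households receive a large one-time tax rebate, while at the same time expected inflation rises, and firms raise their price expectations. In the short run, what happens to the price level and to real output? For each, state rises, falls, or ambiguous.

Price level: rises; output: ambiguous

The first event is a positive demand shock: AD shifts right, which by itself pushes P up and Y up.
The second is an adverse supply shock: SRAS shifts left, which by itself pushes P up and Y down.
Both shocks push P up, so P rises. The two shocks push Y in opposite directions, so the effect on Y is ambiguous.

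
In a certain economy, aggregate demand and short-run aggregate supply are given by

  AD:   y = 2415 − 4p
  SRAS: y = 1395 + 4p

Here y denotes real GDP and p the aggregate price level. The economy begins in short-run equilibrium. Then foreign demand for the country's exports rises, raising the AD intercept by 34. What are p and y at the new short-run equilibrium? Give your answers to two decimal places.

p = 131.75, y = 1922.00

This is a positive demand shock: AD shifts right.
New AD: y = 2449 − 4p.
Set AD = SRAS: 2449 − 4p = 1395 + 4p, so 1054 = 8p and p = 131.75.
Substituting into AD, y = 1922.00.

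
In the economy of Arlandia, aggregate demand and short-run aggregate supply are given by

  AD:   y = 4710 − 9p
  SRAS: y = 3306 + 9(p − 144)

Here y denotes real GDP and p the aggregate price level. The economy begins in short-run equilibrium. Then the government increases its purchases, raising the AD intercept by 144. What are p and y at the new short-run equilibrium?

p = 158, y = 3432

This is a positive demand shock: AD shifts right.
New AD: y = 4854 − 9p.
SRAS can be written y = 2010 + 9p.
Set AD = SRAS: 4854 − 9p = 2010 + 9p, so 2844 = 18p and p = 158.
y = 4854 − 9·158 = 3432.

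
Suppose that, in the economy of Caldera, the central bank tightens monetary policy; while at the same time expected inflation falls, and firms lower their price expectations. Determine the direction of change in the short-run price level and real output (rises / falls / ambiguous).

Price level: falls; output: ambiguous

The first event is a negative demand shock: AD shifts left, which by itself pushes P down and Y down.
The second is a favourable supply shock: SRAS shifts right, which by itself pushes P down and Y up.
Both shocks push P down, so P falls. The two shocks push Y in opposite directions, so the effect on Y is ambiguous.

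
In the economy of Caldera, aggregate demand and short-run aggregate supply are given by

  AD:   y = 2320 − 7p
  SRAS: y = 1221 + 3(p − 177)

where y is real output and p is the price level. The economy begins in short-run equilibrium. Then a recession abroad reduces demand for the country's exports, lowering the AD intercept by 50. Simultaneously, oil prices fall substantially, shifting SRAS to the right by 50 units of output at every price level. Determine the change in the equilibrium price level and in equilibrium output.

After both shocks: AD is y = 2270 − 7p and SRAS is y = 740 + 3p.
Setting them equal: 1530 = 10p, so p = 153.
y = 2270 − 7·153 = 1199.
Initially p = 163, y = 1179, so Δp = -10 and Δy = +20.

Δp = -10, Δy = +20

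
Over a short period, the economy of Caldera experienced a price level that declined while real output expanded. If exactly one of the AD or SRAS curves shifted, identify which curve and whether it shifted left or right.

SRAS shifted right

P fell and Y rose. An AD shift moves P and Y in the same direction; an SRAS shift moves them in opposite directions.
Here P and Y moved in opposite directions, so the SRAS curve shifted.
Since Y rose, SRAS shifted right.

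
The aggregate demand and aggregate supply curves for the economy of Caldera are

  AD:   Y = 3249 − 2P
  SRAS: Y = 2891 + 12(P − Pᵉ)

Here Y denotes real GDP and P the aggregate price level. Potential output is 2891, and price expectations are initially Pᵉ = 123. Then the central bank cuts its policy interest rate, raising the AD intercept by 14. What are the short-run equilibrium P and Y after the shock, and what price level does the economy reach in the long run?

Short run: P = 132, Y = 2999. Long run: P = 186.

AD shifts right: new AD is Y = 3263 − 2P. With Pᵉ = 123, SRAS is Y = 1415 + 12P.
Short run: 3263 − 2P = 1415 + 12P gives 1848 = 14P, so P = 132 and Y = 3263 − 2·132 = 2999.
Y = 2999 is above potential 2891; expectations adjust and SRAS shifts left until Y = 2891.
Long run: on the new AD curve, 2891 = 3263 − 2P gives P = 186.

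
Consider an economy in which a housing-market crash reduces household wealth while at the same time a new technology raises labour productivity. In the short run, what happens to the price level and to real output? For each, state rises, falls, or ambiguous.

Price level: falls; output: ambiguous

The first event is a negative demand shock: AD shifts left, which by itself pushes P down and Y down.
The second is a favourable supply shock: SRAS shifts right, which by itself pushes P down and Y up.
Both shocks push P down, so P falls. The two shocks push Y in opposite directions, so the effect on Y is ambiguous.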